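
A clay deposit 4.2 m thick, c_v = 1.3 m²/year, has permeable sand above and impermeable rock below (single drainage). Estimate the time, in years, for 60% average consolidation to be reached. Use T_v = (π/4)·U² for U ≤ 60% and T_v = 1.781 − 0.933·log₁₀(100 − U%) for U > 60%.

Drainage path length: H_d = H = 4.2 m (single drainage).
U ≤ 60%: T_v = (π/4)·U² = (π/4)×0.6² = 0.28274.
t = T_v·H_d²/c_v = 0.28274×4.2²/1.3 = 3.837 years.

t ≈ 3.84 years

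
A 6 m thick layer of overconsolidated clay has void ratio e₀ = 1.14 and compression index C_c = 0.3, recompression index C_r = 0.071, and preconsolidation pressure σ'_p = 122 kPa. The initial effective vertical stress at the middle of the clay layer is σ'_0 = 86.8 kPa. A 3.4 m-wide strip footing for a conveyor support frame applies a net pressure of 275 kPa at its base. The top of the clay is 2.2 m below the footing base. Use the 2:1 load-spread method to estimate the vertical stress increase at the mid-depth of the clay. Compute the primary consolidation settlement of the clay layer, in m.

S_c ≈ 0.202 m

Mid-depth of clay below the footing base: z = 2.2 + 6/2 = 5.2 m.
Stress increase at mid-clay by the 2:1 spreading method:
Δσ = qB/(B+z) = 275×3.4/(3.4+5.2) = 108.72 kPa
Final effective stress: σ'_f = 86.8 + 108.72 = 195.52 kPa.
σ'_f = 195.52 > σ'_p = 122 kPa, so the stress path crosses the preconsolidation pressure — recompression up to σ'_p, then virgin compression beyond:
S_c = H/(1+e₀)·[C_r·log₁₀(σ'_p/σ'_0) + C_c·log₁₀(σ'_f/σ'_p)]
    = 6/2.14 × [0.071×log₁₀(122/86.8) + 0.3×log₁₀(195.52/122)]
    = 2.8037 × [0.010497 + 0.061449] = 0.2017 m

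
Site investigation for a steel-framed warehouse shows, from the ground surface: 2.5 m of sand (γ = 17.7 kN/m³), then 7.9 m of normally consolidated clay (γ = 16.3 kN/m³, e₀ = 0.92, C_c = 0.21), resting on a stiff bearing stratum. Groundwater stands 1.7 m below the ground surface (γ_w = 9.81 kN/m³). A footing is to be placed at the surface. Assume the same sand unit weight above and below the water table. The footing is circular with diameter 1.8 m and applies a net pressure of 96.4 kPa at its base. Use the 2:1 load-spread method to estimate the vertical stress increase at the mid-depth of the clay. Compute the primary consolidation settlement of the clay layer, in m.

Mid-depth of clay below the ground surface: z = 2.5 + 7.9/2 = 6.45 m.
Total vertical stress at mid-clay: σ_v = 17.7×2.5 + 16.3×3.95 = 108.64 kPa.
Pore pressure: u = 9.81×(6.45 − 1.7) = 46.598 kPa.
Initial effective stress: σ'_0 = σ_v − u = 108.64 − 46.598 = 62.042 kPa.
Stress increase at mid-clay by the 2:1 spreading method:
Δσ ≈ qD²/(D+z)² = 96.4×1.8²/(1.8+6.45)² = 4.589 kPa
Final effective stress: σ'_f = σ'_0 + Δσ = 62.042 + 4.589 = 66.631 kPa.
Normally consolidated clay, so the full stress increment lies on the virgin compression line:
S_c = C_c·H/(1+e₀)·log₁₀(σ'_f/σ'_0) = 0.21×7.9/(1+0.92)×log₁₀(66.631/62.042)
    = 0.86406 × 0.030991 = 0.02678 m

S_c ≈ 0.0268 m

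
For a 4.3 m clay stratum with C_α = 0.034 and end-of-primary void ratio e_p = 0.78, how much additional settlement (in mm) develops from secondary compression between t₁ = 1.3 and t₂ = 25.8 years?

Secondary compression: S_s = C_α·H/(1+e_p)·log₁₀(t₂/t₁)
S_s = 0.034×4.3/(1+0.78)×log₁₀(25.8/1.3)
    = 0.08213 × 1.298 = 0.1066 m

S_s ≈ 107 mm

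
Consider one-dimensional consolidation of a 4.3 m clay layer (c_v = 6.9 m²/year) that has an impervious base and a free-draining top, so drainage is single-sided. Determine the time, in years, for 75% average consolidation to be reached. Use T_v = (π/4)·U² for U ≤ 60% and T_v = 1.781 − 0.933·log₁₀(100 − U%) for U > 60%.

Drainage path length: H_d = H = 4.3 m (single drainage).
U > 60%: T_v = 1.781 − 0.933·log₁₀(100 − 75) = 0.47672.
t = T_v·H_d²/c_v = 0.47672×4.3²/6.9 = 1.277 years.

t ≈ 1.28 years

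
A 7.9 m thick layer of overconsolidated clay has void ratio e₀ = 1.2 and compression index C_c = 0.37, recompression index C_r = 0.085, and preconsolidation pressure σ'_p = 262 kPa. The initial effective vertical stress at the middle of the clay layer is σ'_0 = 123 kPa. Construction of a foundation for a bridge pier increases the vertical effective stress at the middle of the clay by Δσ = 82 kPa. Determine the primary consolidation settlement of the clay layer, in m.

S_c ≈ 0.0677 m

Final effective stress: σ'_f = 123 + 82 = 205 kPa.
σ'_f = 205 ≤ σ'_p = 262 kPa, so the clay remains overconsolidated and only the recompression index applies:
S_c = C_r·H/(1+e₀)·log₁₀(σ'_f/σ'_0) = 0.085×7.9/2.2×log₁₀(205/123)
    = 0.30523 × 0.22185 = 0.06771 m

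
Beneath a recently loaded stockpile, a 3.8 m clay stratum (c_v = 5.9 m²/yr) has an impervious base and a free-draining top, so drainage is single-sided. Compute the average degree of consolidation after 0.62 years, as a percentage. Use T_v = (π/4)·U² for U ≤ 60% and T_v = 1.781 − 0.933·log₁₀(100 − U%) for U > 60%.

U ≈ 56.8 %

Drainage path length: H_d = H = 3.8 m (single drainage).
T_v = c_v·t/H_d² = 5.9×0.62/3.8² = 0.25332.
T_v = 0.25332 corresponds to the U ≤ 60% branch:
U = √(4T_v/π) = 0.5679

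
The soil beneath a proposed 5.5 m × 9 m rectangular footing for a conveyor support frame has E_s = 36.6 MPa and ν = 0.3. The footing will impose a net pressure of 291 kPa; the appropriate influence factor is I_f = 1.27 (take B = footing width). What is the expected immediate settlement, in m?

Immediate (elastic) settlement: S_e = q·B·(1−ν²)/E_s · I_f.
E_s = 36.6 MPa = 36600 kPa.
S_e = 291 × 5.5 × (1 − 0.3²) / 36600 × 1.27
    = 291 × 5.5 × 0.91 / 36600 × 1.27
    = 0.05054 m

S_e ≈ 0.0505 m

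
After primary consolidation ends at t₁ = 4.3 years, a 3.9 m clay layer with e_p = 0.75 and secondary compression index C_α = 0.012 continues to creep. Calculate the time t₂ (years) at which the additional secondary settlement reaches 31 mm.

S_s = C_α·H/(1+e_p)·log₁₀(t₂/t₁) ⇒ log₁₀(t₂/t₁) = S_s·(1+e_p)/(C_α·H).
log₁₀(t₂/t₁) = 0.031 × (1+0.75) / (0.012×3.9) = 1.159
t₂ = t₁ × 10^1.159 = 4.3 × 14.43 = 62.04 years

t₂ ≈ 62 years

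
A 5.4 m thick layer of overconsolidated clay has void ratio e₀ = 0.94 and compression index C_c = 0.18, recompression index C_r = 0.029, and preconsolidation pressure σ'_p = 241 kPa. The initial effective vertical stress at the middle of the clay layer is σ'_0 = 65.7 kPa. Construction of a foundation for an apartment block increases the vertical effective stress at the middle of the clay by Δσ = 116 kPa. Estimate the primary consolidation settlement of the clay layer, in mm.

Final effective stress: σ'_f = 65.7 + 116 = 181.7 kPa.
σ'_f = 181.7 ≤ σ'_p = 241 kPa, so the clay remains overconsolidated and only the recompression index applies:
S_c = C_r·H/(1+e₀)·log₁₀(σ'_f/σ'_0) = 0.029×5.4/1.94×log₁₀(181.7/65.7)
    = 0.080722 × 0.44179 = 0.03566 m

S_c ≈ 35.7 mm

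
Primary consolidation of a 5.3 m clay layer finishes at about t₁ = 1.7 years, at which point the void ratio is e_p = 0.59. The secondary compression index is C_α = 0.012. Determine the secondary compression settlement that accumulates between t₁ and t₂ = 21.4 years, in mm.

Secondary compression: S_s = C_α·H/(1+e_p)·log₁₀(t₂/t₁)
S_s = 0.012×5.3/(1+0.59)×log₁₀(21.4/1.7)
    = 0.04 × 1.1 = 0.044 m

S_s ≈ 44 mm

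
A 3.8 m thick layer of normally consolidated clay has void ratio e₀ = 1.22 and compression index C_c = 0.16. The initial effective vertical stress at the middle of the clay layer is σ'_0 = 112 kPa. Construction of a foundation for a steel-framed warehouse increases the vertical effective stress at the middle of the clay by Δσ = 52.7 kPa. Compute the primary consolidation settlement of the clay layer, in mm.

Final effective stress: σ'_f = σ'_0 + Δσ = 112 + 52.7 = 164.7 kPa.
Normally consolidated clay, so the full stress increment lies on the virgin compression line:
S_c = C_c·H/(1+e₀)·log₁₀(σ'_f/σ'_0) = 0.16×3.8/(1+1.22)×log₁₀(164.7/112)
    = 0.27387 × 0.16748 = 0.04587 m

S_c ≈ 45.9 mm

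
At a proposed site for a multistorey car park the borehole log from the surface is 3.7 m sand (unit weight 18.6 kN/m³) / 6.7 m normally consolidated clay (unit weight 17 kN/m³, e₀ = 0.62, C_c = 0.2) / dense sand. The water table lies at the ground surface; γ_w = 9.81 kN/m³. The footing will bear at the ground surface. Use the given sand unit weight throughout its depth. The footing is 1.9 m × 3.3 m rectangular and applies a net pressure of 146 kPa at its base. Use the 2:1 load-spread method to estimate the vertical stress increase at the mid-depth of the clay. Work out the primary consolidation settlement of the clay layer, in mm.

Mid-depth of clay below the ground surface: z = 3.7 + 6.7/2 = 7.05 m.
Total vertical stress at mid-clay: σ_v = 18.6×3.7 + 17×3.35 = 125.77 kPa.
Pore pressure: u = 9.81×(7.05 − 0) = 69.16 kPa.
Initial effective stress: σ'_0 = σ_v − u = 125.77 − 69.16 = 56.61 kPa.
Stress increase at mid-clay by the 2:1 spreading method:
Δσ = qBL/((B+z)(L+z)) = 146×1.9×3.3/((1.9+7.05)(3.3+7.05)) = 9.8823 kPa
Final effective stress: σ'_f = σ'_0 + Δσ = 56.61 + 9.8823 = 66.492 kPa.
Normally consolidated clay, so the full stress increment lies on the virgin compression line:
S_c = C_c·H/(1+e₀)·log₁₀(σ'_f/σ'_0) = 0.2×6.7/(1+0.62)×log₁₀(66.492/56.61)
    = 0.82716 × 0.069876 = 0.0578 m

S_c ≈ 57.8 mm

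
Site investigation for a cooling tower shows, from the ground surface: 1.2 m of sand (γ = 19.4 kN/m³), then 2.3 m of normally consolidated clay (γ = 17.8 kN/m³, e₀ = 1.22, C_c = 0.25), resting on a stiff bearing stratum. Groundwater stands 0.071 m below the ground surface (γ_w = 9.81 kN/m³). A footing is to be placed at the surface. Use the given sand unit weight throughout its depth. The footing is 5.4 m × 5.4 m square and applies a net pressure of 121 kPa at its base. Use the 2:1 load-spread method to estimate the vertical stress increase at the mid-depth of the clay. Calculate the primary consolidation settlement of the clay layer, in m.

S_c ≈ 0.149 m

Mid-depth of clay below the ground surface: z = 1.2 + 2.3/2 = 2.35 m.
Total vertical stress at mid-clay: σ_v = 19.4×1.2 + 17.8×1.15 = 43.75 kPa.
Pore pressure: u = 9.81×(2.35 − 0.071) = 22.357 kPa.
Initial effective stress: σ'_0 = σ_v − u = 43.75 − 22.357 = 21.393 kPa.
Stress increase at mid-clay by the 2:1 spreading method:
Δσ = qBL/((B+z)(L+z)) = 121×5.4×5.4/((5.4+2.35)(5.4+2.35)) = 58.745 kPa
Final effective stress: σ'_f = σ'_0 + Δσ = 21.393 + 58.745 = 80.138 kPa.
Normally consolidated clay, so the full stress increment lies on the virgin compression line:
S_c = C_c·H/(1+e₀)·log₁₀(σ'_f/σ'_0) = 0.25×2.3/(1+1.22)×log₁₀(80.138/21.393)
    = 0.25901 × 0.57357 = 0.1486 m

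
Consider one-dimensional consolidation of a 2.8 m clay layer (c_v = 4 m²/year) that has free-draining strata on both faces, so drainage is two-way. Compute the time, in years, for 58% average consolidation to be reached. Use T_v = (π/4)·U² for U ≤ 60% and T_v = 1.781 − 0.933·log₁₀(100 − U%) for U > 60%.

Drainage path length: H_d = H/2 = 1.4 m (double drainage).
U ≤ 60%: T_v = (π/4)·U² = (π/4)×0.58² = 0.26421.
t = T_v·H_d²/c_v = 0.26421×1.4²/4 = 0.1295 years.

t ≈ 0.129 years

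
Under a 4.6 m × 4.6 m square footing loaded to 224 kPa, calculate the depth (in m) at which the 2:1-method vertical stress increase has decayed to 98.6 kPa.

2:1 spreading — at depth z the loaded area has grown by z in each plan dimension:
qB²/(B+z)² = Δσ_z ⇒ z = B(√(q/Δσ_z) − 1) = 4.6×(√(224/98.6) − 1) = 2.333 m

z ≈ 2.33 m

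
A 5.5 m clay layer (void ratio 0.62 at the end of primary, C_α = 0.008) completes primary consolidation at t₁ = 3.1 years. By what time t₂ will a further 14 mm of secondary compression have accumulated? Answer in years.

S_s = C_α·H/(1+e_p)·log₁₀(t₂/t₁) ⇒ log₁₀(t₂/t₁) = S_s·(1+e_p)/(C_α·H).
log₁₀(t₂/t₁) = 0.014 × (1+0.62) / (0.008×5.5) = 0.5155
t₂ = t₁ × 10^0.5155 = 3.1 × 3.277 = 10.16 years

t₂ ≈ 10.2 years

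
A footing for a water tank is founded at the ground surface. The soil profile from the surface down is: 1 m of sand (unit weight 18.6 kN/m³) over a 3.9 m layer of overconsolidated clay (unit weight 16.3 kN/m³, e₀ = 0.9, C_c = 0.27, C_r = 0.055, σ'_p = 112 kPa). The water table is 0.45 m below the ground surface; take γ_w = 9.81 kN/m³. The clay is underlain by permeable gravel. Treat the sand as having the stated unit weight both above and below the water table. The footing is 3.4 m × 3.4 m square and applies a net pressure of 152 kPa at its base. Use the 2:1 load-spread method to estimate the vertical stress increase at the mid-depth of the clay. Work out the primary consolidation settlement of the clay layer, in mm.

S_c ≈ 48.4 mm

Mid-depth of clay below the ground surface: z = 1 + 3.9/2 = 2.95 m.
Total vertical stress at mid-clay: σ_v = 18.6×1 + 16.3×1.95 = 50.385 kPa.
Pore pressure: u = 9.81×(2.95 − 0.45) = 24.525 kPa.
Initial effective stress: σ'_0 = σ_v − u = 50.385 − 24.525 = 25.86 kPa.
Stress increase at mid-clay by the 2:1 spreading method:
Δσ = qBL/((B+z)(L+z)) = 152×3.4×3.4/((3.4+2.95)(3.4+2.95)) = 43.577 kPa
Final effective stress: σ'_f = 25.86 + 43.577 = 69.437 kPa.
σ'_f = 69.437 ≤ σ'_p = 112 kPa, so the clay remains overconsolidated and only the recompression index applies:
S_c = C_r·H/(1+e₀)·log₁₀(σ'_f/σ'_0) = 0.055×3.9/1.9×log₁₀(69.437/25.86)
    = 0.11289 × 0.42896 = 0.04843 m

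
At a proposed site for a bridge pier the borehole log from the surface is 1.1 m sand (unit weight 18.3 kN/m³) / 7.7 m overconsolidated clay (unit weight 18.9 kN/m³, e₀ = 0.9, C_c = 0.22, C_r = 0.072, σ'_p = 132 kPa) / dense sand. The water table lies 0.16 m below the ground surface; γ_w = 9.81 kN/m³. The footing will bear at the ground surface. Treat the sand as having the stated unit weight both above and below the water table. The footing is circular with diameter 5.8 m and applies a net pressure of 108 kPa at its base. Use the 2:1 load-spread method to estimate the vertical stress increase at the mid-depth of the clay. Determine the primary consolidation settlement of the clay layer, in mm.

Mid-depth of clay below the ground surface: z = 1.1 + 7.7/2 = 4.95 m.
Total vertical stress at mid-clay: σ_v = 18.3×1.1 + 18.9×3.85 = 92.895 kPa.
Pore pressure: u = 9.81×(4.95 − 0.16) = 46.99 kPa.
Initial effective stress: σ'_0 = σ_v − u = 92.895 − 46.99 = 45.905 kPa.
Stress increase at mid-clay by the 2:1 spreading method:
Δσ ≈ qD²/(D+z)² = 108×5.8²/(5.8+4.95)² = 31.439 kPa
Final effective stress: σ'_f = 45.905 + 31.439 = 77.344 kPa.
σ'_f = 77.344 ≤ σ'_p = 132 kPa, so the clay remains overconsolidated and only the recompression index applies:
S_c = C_r·H/(1+e₀)·log₁₀(σ'_f/σ'_0) = 0.072×7.7/1.9×log₁₀(77.344/45.905)
    = 0.29179 × 0.22657 = 0.06611 m

S_c ≈ 66.1 mm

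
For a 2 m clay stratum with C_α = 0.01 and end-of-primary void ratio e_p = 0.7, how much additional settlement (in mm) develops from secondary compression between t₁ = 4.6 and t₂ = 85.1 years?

S_s ≈ 14.9 mm

Secondary compression: S_s = C_α·H/(1+e_p)·log₁₀(t₂/t₁)
S_s = 0.01×2/(1+0.7)×log₁₀(85.1/4.6)
    = 0.01176 × 1.267 = 0.01491 m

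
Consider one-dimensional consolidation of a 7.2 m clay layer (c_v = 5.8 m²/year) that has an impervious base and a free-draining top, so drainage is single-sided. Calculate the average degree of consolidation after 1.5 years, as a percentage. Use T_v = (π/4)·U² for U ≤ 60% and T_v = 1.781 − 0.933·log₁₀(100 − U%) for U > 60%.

U ≈ 46.2 %

Drainage path length: H_d = H = 7.2 m (single drainage).
T_v = c_v·t/H_d² = 5.8×1.5/7.2² = 0.16782.
T_v = 0.16782 corresponds to the U ≤ 60% branch:
U = √(4T_v/π) = 0.4622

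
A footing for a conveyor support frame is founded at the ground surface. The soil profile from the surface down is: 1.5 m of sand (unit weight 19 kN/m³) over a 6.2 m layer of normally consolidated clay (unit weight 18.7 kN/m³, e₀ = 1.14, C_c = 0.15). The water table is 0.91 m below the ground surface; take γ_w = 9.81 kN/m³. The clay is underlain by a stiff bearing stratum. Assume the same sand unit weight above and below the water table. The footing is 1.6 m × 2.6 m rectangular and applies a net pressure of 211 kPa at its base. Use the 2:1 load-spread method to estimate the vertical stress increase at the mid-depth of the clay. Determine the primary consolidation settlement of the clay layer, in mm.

S_c ≈ 62.3 mm

Mid-depth of clay below the ground surface: z = 1.5 + 6.2/2 = 4.6 m.
Total vertical stress at mid-clay: σ_v = 19×1.5 + 18.7×3.1 = 86.47 kPa.
Pore pressure: u = 9.81×(4.6 − 0.91) = 36.199 kPa.
Initial effective stress: σ'_0 = σ_v − u = 86.47 − 36.199 = 50.271 kPa.
Stress increase at mid-clay by the 2:1 spreading method:
Δσ = qBL/((B+z)(L+z)) = 211×1.6×2.6/((1.6+4.6)(2.6+4.6)) = 19.663 kPa
Final effective stress: σ'_f = σ'_0 + Δσ = 50.271 + 19.663 = 69.934 kPa.
Normally consolidated clay, so the full stress increment lies on the virgin compression line:
S_c = C_c·H/(1+e₀)·log₁₀(σ'_f/σ'_0) = 0.15×6.2/(1+1.14)×log₁₀(69.934/50.271)
    = 0.43458 × 0.14337 = 0.06231 m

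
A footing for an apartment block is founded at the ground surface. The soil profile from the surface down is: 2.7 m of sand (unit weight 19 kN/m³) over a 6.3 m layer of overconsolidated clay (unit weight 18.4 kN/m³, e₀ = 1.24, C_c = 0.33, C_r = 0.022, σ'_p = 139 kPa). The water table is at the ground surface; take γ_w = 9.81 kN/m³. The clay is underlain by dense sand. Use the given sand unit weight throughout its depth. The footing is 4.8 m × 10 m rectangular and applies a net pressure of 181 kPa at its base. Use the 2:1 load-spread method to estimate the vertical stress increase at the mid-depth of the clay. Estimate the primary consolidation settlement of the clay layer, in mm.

Mid-depth of clay below the ground surface: z = 2.7 + 6.3/2 = 5.85 m.
Total vertical stress at mid-clay: σ_v = 19×2.7 + 18.4×3.15 = 109.26 kPa.
Pore pressure: u = 9.81×(5.85 − 0) = 57.389 kPa.
Initial effective stress: σ'_0 = σ_v − u = 109.26 − 57.389 = 51.871 kPa.
Stress increase at mid-clay by the 2:1 spreading method:
Δσ = qBL/((B+z)(L+z)) = 181×4.8×10/((4.8+5.85)(10+5.85)) = 51.468 kPa
Final effective stress: σ'_f = 51.871 + 51.468 = 103.34 kPa.
σ'_f = 103.34 ≤ σ'_p = 139 kPa, so the clay remains overconsolidated and only the recompression index applies:
S_c = C_r·H/(1+e₀)·log₁₀(σ'_f/σ'_0) = 0.022×6.3/2.24×log₁₀(103.34/51.871)
    = 0.061875 × 0.29934 = 0.01852 m

S_c ≈ 18.5 mm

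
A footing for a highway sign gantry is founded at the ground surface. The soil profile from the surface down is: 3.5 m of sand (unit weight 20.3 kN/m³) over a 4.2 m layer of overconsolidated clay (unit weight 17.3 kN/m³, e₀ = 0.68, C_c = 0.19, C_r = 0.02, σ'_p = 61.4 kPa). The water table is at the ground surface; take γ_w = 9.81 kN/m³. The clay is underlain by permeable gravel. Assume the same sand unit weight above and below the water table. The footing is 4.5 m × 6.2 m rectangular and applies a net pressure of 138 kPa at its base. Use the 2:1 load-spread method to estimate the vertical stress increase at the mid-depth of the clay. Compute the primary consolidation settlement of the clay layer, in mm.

Mid-depth of clay below the ground surface: z = 3.5 + 4.2/2 = 5.6 m.
Total vertical stress at mid-clay: σ_v = 20.3×3.5 + 17.3×2.1 = 107.38 kPa.
Pore pressure: u = 9.81×(5.6 − 0) = 54.936 kPa.
Initial effective stress: σ'_0 = σ_v − u = 107.38 − 54.936 = 52.444 kPa.
Stress increase at mid-clay by the 2:1 spreading method:
Δσ = qBL/((B+z)(L+z)) = 138×4.5×6.2/((4.5+5.6)(6.2+5.6)) = 32.306 kPa
Final effective stress: σ'_f = 52.444 + 32.306 = 84.75 kPa.
σ'_f = 84.75 > σ'_p = 61.4 kPa, so the stress path crosses the preconsolidation pressure — recompression up to σ'_p, then virgin compression beyond:
S_c = H/(1+e₀)·[C_r·log₁₀(σ'_p/σ'_0) + C_c·log₁₀(σ'_f/σ'_p)]
    = 4.2/1.68 × [0.02×log₁₀(61.4/52.444) + 0.19×log₁₀(84.75/61.4)]
    = 2.5 × [0.0013695 + 0.026595] = 0.06991 m

S_c ≈ 69.9 mm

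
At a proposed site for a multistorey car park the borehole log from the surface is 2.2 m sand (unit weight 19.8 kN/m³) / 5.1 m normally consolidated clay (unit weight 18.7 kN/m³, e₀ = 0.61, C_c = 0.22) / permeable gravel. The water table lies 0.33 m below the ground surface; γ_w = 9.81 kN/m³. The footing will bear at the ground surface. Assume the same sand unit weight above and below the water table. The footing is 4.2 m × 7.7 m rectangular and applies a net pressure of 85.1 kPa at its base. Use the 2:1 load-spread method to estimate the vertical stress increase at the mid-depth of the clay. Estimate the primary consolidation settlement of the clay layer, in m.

Mid-depth of clay below the ground surface: z = 2.2 + 5.1/2 = 4.75 m.
Total vertical stress at mid-clay: σ_v = 19.8×2.2 + 18.7×2.55 = 91.245 kPa.
Pore pressure: u = 9.81×(4.75 − 0.33) = 43.36 kPa.
Initial effective stress: σ'_0 = σ_v − u = 91.245 − 43.36 = 47.885 kPa.
Stress increase at mid-clay by the 2:1 spreading method:
Δσ = qBL/((B+z)(L+z)) = 85.1×4.2×7.7/((4.2+4.75)(7.7+4.75)) = 24.699 kPa
Final effective stress: σ'_f = σ'_0 + Δσ = 47.885 + 24.699 = 72.584 kPa.
Normally consolidated clay, so the full stress increment lies on the virgin compression line:
S_c = C_c·H/(1+e₀)·log₁₀(σ'_f/σ'_0) = 0.22×5.1/(1+0.61)×log₁₀(72.584/47.885)
    = 0.69689 × 0.18064 = 0.1259 m

S_c ≈ 0.126 m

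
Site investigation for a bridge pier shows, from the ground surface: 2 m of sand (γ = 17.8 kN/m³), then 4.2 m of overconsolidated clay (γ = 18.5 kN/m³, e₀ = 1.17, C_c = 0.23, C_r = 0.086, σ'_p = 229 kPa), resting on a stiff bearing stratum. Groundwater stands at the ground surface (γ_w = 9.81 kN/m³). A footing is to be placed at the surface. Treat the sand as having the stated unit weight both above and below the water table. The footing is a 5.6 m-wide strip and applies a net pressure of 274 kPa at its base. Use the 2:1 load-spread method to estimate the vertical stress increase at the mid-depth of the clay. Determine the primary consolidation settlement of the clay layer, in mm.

Mid-depth of clay below the ground surface: z = 2 + 4.2/2 = 4.1 m.
Total vertical stress at mid-clay: σ_v = 17.8×2 + 18.5×2.1 = 74.45 kPa.
Pore pressure: u = 9.81×(4.1 − 0) = 40.221 kPa.
Initial effective stress: σ'_0 = σ_v − u = 74.45 − 40.221 = 34.229 kPa.
Stress increase at mid-clay by the 2:1 spreading method:
Δσ = qB/(B+z) = 274×5.6/(5.6+4.1) = 158.19 kPa
Final effective stress: σ'_f = 34.229 + 158.19 = 192.42 kPa.
σ'_f = 192.42 ≤ σ'_p = 229 kPa, so the clay remains overconsolidated and only the recompression index applies:
S_c = C_r·H/(1+e₀)·log₁₀(σ'_f/σ'_0) = 0.086×4.2/2.17×log₁₀(192.42/34.229)
    = 0.16645 × 0.74986 = 0.1248 m

S_c ≈ 125 mm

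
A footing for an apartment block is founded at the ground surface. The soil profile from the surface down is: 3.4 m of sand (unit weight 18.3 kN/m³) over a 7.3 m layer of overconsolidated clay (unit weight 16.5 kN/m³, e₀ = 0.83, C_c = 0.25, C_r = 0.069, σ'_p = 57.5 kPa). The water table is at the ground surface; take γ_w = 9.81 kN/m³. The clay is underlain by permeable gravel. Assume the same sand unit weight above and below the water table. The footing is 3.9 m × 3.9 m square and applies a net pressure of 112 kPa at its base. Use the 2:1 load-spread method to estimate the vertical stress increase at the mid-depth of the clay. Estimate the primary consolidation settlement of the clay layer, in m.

S_c ≈ 0.0785 m

Mid-depth of clay below the ground surface: z = 3.4 + 7.3/2 = 7.05 m.
Total vertical stress at mid-clay: σ_v = 18.3×3.4 + 16.5×3.65 = 122.44 kPa.
Pore pressure: u = 9.81×(7.05 − 0) = 69.16 kPa.
Initial effective stress: σ'_0 = σ_v − u = 122.44 − 69.16 = 53.28 kPa.
Stress increase at mid-clay by the 2:1 spreading method:
Δσ = qBL/((B+z)(L+z)) = 112×3.9×3.9/((3.9+7.05)(3.9+7.05)) = 14.208 kPa
Final effective stress: σ'_f = 53.28 + 14.208 = 67.488 kPa.
σ'_f = 67.488 > σ'_p = 57.5 kPa, so the stress path crosses the preconsolidation pressure — recompression up to σ'_p, then virgin compression beyond:
S_c = H/(1+e₀)·[C_r·log₁₀(σ'_p/σ'_0) + C_c·log₁₀(σ'_f/σ'_p)]
    = 7.3/1.83 × [0.069×log₁₀(57.5/53.28) + 0.25×log₁₀(67.488/57.5)]
    = 3.9891 × [0.0022842 + 0.01739] = 0.07848 m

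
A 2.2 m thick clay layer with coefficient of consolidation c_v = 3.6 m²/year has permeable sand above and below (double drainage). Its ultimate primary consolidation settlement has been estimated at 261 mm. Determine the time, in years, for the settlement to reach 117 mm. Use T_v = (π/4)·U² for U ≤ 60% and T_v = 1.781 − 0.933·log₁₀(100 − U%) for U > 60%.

Drainage path length: H_d = H/2 = 1.1 m (double drainage).
U = S(t)/S_ult = 117/261 = 0.4483.
U ≤ 60%: T_v = (π/4)·U² = (π/4)×0.44828² = 0.15783.
t = T_v·H_d²/c_v = 0.15783×1.1²/3.6 = 0.05305 years.

t ≈ 0.053 years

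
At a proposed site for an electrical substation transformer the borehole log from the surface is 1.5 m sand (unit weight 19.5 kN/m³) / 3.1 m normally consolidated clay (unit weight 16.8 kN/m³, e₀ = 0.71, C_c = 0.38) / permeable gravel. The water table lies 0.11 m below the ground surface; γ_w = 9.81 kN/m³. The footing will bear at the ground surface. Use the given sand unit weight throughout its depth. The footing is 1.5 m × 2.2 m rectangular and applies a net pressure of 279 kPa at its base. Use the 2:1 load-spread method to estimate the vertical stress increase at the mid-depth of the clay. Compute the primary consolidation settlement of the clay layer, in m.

S_c ≈ 0.269 m

Mid-depth of clay below the ground surface: z = 1.5 + 3.1/2 = 3.05 m.
Total vertical stress at mid-clay: σ_v = 19.5×1.5 + 16.8×1.55 = 55.29 kPa.
Pore pressure: u = 9.81×(3.05 − 0.11) = 28.841 kPa.
Initial effective stress: σ'_0 = σ_v − u = 55.29 − 28.841 = 26.449 kPa.
Stress increase at mid-clay by the 2:1 spreading method:
Δσ = qBL/((B+z)(L+z)) = 279×1.5×2.2/((1.5+3.05)(2.2+3.05)) = 38.543 kPa
Final effective stress: σ'_f = σ'_0 + Δσ = 26.449 + 38.543 = 64.992 kPa.
Normally consolidated clay, so the full stress increment lies on the virgin compression line:
S_c = C_c·H/(1+e₀)·log₁₀(σ'_f/σ'_0) = 0.38×3.1/(1+0.71)×log₁₀(64.992/26.449)
    = 0.68889 × 0.39045 = 0.269 m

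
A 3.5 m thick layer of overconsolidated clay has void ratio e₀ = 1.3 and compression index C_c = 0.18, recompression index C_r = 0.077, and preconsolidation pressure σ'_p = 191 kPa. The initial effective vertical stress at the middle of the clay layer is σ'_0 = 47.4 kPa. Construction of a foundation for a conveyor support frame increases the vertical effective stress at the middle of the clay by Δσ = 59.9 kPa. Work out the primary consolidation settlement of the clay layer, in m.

S_c ≈ 0.0416 m

Final effective stress: σ'_f = 47.4 + 59.9 = 107.3 kPa.
σ'_f = 107.3 ≤ σ'_p = 191 kPa, so the clay remains overconsolidated and only the recompression index applies:
S_c = C_r·H/(1+e₀)·log₁₀(σ'_f/σ'_0) = 0.077×3.5/2.3×log₁₀(107.3/47.4)
    = 0.11717 × 0.35482 = 0.04157 m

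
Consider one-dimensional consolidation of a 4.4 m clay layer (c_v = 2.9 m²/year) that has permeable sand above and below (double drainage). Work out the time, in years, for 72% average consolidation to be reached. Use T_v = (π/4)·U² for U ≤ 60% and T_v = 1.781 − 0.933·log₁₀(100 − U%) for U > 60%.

t ≈ 0.719 years

Drainage path length: H_d = H/2 = 2.2 m (double drainage).
U > 60%: T_v = 1.781 − 0.933·log₁₀(100 − 72) = 0.4308.
t = T_v·H_d²/c_v = 0.4308×2.2²/2.9 = 0.719 years.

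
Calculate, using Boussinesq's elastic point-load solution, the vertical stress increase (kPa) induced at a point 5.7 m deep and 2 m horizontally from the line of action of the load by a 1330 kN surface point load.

Boussinesq vertical stress below a point load on an elastic half-space:
Δσ_z = 3P/(2πz²) · [1 + (r/z)²]^(−5/2)
r/z = 2/5.7 = 0.35088; [1+(r/z)²]^(−5/2) = 0.74807.
Δσ_z = 3×1330/(2π×5.7²) × 0.74807 = 19.545 × 0.74807 = 14.62 kPa

Δσ_z ≈ 14.6 kPa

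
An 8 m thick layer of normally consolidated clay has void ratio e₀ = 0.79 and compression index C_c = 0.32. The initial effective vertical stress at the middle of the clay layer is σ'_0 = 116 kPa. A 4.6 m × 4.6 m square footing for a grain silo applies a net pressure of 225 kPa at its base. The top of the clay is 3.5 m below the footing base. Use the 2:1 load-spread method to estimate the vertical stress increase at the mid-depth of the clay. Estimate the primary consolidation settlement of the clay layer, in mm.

S_c ≈ 154 mm

Mid-depth of clay below the footing base: z = 3.5 + 8/2 = 7.5 m.
Stress increase at mid-clay by the 2:1 spreading method:
Δσ = qBL/((B+z)(L+z)) = 225×4.6×4.6/((4.6+7.5)(4.6+7.5)) = 32.518 kPa
Final effective stress: σ'_f = σ'_0 + Δσ = 116 + 32.518 = 148.52 kPa.
Normally consolidated clay, so the full stress increment lies on the virgin compression line:
S_c = C_c·H/(1+e₀)·log₁₀(σ'_f/σ'_0) = 0.32×8/(1+0.79)×log₁₀(148.52/116)
    = 1.4302 × 0.10733 = 0.1535 m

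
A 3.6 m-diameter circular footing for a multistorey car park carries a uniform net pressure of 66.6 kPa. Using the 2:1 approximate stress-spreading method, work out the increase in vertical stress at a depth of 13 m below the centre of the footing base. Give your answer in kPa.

Δσ_z ≈ 3.13 kPa

By the 2:1 method the load spreads at 1 horizontal : 2 vertical, so at depth z the loaded area has grown by z in each plan dimension:
Δσ ≈ qD²/(D+z)² = 66.6×3.6²/(3.6+13)² = 3.1323 kPa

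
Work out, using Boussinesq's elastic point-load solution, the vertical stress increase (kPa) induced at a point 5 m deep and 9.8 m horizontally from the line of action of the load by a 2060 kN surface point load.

Δσ_z ≈ 0.763 kPa

Boussinesq vertical stress below a point load on an elastic half-space:
Δσ_z = 3P/(2πz²) · [1 + (r/z)²]^(−5/2)
r/z = 9.8/5 = 1.96; [1+(r/z)²]^(−5/2) = 0.019388.
Δσ_z = 3×2060/(2π×5²) × 0.019388 = 39.343 × 0.019388 = 0.7628 kPa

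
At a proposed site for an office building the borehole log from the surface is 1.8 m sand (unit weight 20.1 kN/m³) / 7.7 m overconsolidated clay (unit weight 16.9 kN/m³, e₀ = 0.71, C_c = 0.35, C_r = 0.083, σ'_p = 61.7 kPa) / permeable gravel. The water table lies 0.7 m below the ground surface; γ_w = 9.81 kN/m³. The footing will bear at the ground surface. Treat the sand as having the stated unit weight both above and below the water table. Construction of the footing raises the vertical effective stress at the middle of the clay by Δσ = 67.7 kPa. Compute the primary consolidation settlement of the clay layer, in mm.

Mid-depth of clay below the ground surface: z = 1.8 + 7.7/2 = 5.65 m.
Total vertical stress at mid-clay: σ_v = 20.1×1.8 + 16.9×3.85 = 101.25 kPa.
Pore pressure: u = 9.81×(5.65 − 0.7) = 48.56 kPa.
Initial effective stress: σ'_0 = σ_v − u = 101.25 − 48.56 = 52.69 kPa.
Final effective stress: σ'_f = 52.69 + 67.7 = 120.39 kPa.
σ'_f = 120.39 > σ'_p = 61.7 kPa, so the stress path crosses the preconsolidation pressure — recompression up to σ'_p, then virgin compression beyond:
S_c = H/(1+e₀)·[C_r·log₁₀(σ'_p/σ'_0) + C_c·log₁₀(σ'_f/σ'_p)]
    = 7.7/1.71 × [0.083×log₁₀(61.7/52.69) + 0.35×log₁₀(120.39/61.7)]
    = 4.5029 × [0.0056902 + 0.10161] = 0.4832 m

S_c ≈ 483 mm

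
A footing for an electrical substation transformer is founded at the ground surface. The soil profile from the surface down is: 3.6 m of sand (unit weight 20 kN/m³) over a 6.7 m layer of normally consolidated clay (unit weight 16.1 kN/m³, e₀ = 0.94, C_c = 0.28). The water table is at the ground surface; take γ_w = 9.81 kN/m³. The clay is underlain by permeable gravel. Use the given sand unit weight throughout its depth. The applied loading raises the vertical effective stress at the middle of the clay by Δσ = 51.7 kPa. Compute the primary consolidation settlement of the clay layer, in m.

Mid-depth of clay below the ground surface: z = 3.6 + 6.7/2 = 6.95 m.
Total vertical stress at mid-clay: σ_v = 20×3.6 + 16.1×3.35 = 125.94 kPa.
Pore pressure: u = 9.81×(6.95 − 0) = 68.18 kPa.
Initial effective stress: σ'_0 = σ_v − u = 125.94 − 68.18 = 57.76 kPa.
Final effective stress: σ'_f = σ'_0 + Δσ = 57.76 + 51.7 = 109.46 kPa.
Normally consolidated clay, so the full stress increment lies on the virgin compression line:
S_c = C_c·H/(1+e₀)·log₁₀(σ'_f/σ'_0) = 0.28×6.7/(1+0.94)×log₁₀(109.46/57.76)
    = 0.96701 × 0.27763 = 0.2685 m

S_c ≈ 0.268 m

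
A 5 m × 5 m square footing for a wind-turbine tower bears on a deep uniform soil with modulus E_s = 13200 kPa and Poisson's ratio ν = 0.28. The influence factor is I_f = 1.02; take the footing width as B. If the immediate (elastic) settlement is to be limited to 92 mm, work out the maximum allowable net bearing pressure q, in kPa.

S_e = q·B·(1−ν²)/E_s · I_f  ⇒  q = S_e·E_s / (B·(1−ν²)·I_f).
q = 0.092 × 13200 / (5 × 0.9216 × 1.02) = 258.4 kPa

q ≈ 258 kPa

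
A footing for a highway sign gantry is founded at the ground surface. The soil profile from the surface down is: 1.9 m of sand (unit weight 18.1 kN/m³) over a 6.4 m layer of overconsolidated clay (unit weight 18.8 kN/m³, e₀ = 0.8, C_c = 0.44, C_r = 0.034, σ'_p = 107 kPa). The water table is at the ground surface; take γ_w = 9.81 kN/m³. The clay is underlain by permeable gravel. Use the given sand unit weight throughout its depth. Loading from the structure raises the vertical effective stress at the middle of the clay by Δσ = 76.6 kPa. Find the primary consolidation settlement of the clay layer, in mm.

S_c ≈ 130 mm

Mid-depth of clay below the ground surface: z = 1.9 + 6.4/2 = 5.1 m.
Total vertical stress at mid-clay: σ_v = 18.1×1.9 + 18.8×3.2 = 94.55 kPa.
Pore pressure: u = 9.81×(5.1 − 0) = 50.031 kPa.
Initial effective stress: σ'_0 = σ_v − u = 94.55 − 50.031 = 44.519 kPa.
Final effective stress: σ'_f = 44.519 + 76.6 = 121.12 kPa.
σ'_f = 121.12 > σ'_p = 107 kPa, so the stress path crosses the preconsolidation pressure — recompression up to σ'_p, then virgin compression beyond:
S_c = H/(1+e₀)·[C_r·log₁₀(σ'_p/σ'_0) + C_c·log₁₀(σ'_f/σ'_p)]
    = 6.4/1.8 × [0.034×log₁₀(107/44.519) + 0.44×log₁₀(121.12/107)]
    = 3.5556 × [0.012949 + 0.023686] = 0.1303 m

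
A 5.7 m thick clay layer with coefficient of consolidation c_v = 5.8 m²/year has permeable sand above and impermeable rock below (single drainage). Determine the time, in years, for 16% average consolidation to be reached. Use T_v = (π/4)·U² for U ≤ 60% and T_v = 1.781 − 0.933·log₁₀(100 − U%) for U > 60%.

t ≈ 0.113 years

Drainage path length: H_d = H = 5.7 m (single drainage).
U ≤ 60%: T_v = (π/4)·U² = (π/4)×0.16² = 0.020106.
t = T_v·H_d²/c_v = 0.020106×5.7²/5.8 = 0.1126 years.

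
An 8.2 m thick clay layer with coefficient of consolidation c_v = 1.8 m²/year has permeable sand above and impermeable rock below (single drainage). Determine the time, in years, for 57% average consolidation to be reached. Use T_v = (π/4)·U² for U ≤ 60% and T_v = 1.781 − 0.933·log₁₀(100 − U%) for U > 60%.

t ≈ 9.53 years

Drainage path length: H_d = H = 8.2 m (single drainage).
U ≤ 60%: T_v = (π/4)·U² = (π/4)×0.57² = 0.25518.
t = T_v·H_d²/c_v = 0.25518×8.2²/1.8 = 9.532 years.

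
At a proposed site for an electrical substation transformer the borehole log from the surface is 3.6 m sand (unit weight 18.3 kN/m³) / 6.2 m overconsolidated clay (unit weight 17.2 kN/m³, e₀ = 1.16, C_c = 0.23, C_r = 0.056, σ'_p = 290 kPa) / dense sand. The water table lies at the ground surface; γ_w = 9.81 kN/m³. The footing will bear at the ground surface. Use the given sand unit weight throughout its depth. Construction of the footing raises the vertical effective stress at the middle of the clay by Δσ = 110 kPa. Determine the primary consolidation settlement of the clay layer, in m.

Mid-depth of clay below the ground surface: z = 3.6 + 6.2/2 = 6.7 m.
Total vertical stress at mid-clay: σ_v = 18.3×3.6 + 17.2×3.1 = 119.2 kPa.
Pore pressure: u = 9.81×(6.7 − 0) = 65.727 kPa.
Initial effective stress: σ'_0 = σ_v − u = 119.2 − 65.727 = 53.473 kPa.
Final effective stress: σ'_f = 53.473 + 110 = 163.47 kPa.
σ'_f = 163.47 ≤ σ'_p = 290 kPa, so the clay remains overconsolidated and only the recompression index applies:
S_c = C_r·H/(1+e₀)·log₁₀(σ'_f/σ'_0) = 0.056×6.2/2.16×log₁₀(163.47/53.473)
    = 0.16074 × 0.4853 = 0.07801 m

S_c ≈ 0.078 m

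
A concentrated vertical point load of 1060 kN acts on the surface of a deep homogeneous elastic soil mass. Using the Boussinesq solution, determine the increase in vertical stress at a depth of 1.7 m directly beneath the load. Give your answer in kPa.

Boussinesq vertical stress below a point load on an elastic half-space:
Δσ_z = 3P/(2πz²) · [1 + (r/z)²]^(−5/2)
r/z = 0/1.7 = 0; [1+(r/z)²]^(−5/2) = 1.
Δσ_z = 3×1060/(2π×1.7²) × 1 = 175.13 × 1 = 175.1 kPa

Δσ_z ≈ 175 kPa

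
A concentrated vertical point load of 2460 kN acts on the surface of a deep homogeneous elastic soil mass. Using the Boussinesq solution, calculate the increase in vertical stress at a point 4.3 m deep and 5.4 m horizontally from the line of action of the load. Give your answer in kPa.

Boussinesq vertical stress below a point load on an elastic half-space:
Δσ_z = 3P/(2πz²) · [1 + (r/z)²]^(−5/2)
r/z = 5.4/4.3 = 1.2558; [1+(r/z)²]^(−5/2) = 0.093796.
Δσ_z = 3×2460/(2π×4.3²) × 0.093796 = 63.524 × 0.093796 = 5.958 kPa

Δσ_z ≈ 5.96 kPa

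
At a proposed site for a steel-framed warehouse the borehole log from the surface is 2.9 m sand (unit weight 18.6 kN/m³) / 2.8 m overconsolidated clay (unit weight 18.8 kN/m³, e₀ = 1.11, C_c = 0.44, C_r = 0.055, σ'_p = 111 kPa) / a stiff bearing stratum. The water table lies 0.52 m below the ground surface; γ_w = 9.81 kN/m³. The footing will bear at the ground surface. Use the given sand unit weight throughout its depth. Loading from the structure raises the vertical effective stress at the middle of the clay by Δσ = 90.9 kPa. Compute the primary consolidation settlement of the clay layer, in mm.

S_c ≈ 77.8 mm

Mid-depth of clay below the ground surface: z = 2.9 + 2.8/2 = 4.3 m.
Total vertical stress at mid-clay: σ_v = 18.6×2.9 + 18.8×1.4 = 80.26 kPa.
Pore pressure: u = 9.81×(4.3 − 0.52) = 37.082 kPa.
Initial effective stress: σ'_0 = σ_v − u = 80.26 − 37.082 = 43.178 kPa.
Final effective stress: σ'_f = 43.178 + 90.9 = 134.08 kPa.
σ'_f = 134.08 > σ'_p = 111 kPa, so the stress path crosses the preconsolidation pressure — recompression up to σ'_p, then virgin compression beyond:
S_c = H/(1+e₀)·[C_r·log₁₀(σ'_p/σ'_0) + C_c·log₁₀(σ'_f/σ'_p)]
    = 2.8/2.11 × [0.055×log₁₀(111/43.178) + 0.44×log₁₀(134.08/111)]
    = 1.327 × [0.022553 + 0.036098] = 0.07783 m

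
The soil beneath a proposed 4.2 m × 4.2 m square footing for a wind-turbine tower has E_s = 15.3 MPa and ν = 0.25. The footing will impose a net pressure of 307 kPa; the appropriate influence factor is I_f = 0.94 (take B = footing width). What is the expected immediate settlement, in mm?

S_e ≈ 74.3 mm

Immediate (elastic) settlement: S_e = q·B·(1−ν²)/E_s · I_f.
E_s = 15.3 MPa = 15300 kPa.
S_e = 307 × 4.2 × (1 − 0.25²) / 15300 × 0.94
    = 307 × 4.2 × 0.9375 / 15300 × 0.94
    = 0.07427 m = 74.27 mm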